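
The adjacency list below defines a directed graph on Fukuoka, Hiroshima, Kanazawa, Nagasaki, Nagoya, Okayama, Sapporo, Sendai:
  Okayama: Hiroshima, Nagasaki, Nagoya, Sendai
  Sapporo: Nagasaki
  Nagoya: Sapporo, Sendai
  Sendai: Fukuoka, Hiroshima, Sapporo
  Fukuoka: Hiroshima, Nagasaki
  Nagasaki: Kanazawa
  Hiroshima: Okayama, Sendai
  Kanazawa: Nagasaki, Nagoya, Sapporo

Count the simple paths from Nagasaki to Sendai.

Nagasaki→Kanazawa→Nagoya→Sendai

1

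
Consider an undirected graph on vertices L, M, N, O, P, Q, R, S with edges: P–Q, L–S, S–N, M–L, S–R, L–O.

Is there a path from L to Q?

No

Explore from L.
Distance 1: reach M, O, S.
Distance 2: reach N, R.
The search is exhausted without reaching Q; it lies in a different component.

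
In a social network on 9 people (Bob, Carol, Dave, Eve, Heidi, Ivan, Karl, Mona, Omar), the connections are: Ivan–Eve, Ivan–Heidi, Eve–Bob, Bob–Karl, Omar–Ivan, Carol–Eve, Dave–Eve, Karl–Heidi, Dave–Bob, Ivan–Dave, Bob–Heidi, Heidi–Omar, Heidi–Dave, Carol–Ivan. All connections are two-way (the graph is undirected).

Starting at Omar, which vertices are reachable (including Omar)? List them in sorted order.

Start at Omar.
Its neighbours: Heidi, Ivan.
Then their neighbours: Bob, Carol, Dave, Eve, Karl.
Nothing further is reachable.

Bob, Carol, Dave, Eve, Heidi, Ivan, Karl, Omar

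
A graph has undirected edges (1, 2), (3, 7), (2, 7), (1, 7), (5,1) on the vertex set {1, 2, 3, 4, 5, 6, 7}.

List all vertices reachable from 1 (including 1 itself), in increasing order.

Start at 1.
Its neighbours: 2, 5, 7.
Then their neighbours: 3.
Nothing further is reachable.

1, 2, 3, 5, 7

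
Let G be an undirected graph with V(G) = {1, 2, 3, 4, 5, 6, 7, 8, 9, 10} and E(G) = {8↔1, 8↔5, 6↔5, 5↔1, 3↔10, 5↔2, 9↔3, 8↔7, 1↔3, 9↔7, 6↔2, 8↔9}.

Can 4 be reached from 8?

Explore from 8.
Distance 1: reach 1, 5, 7, 9.
Distance 2: reach 2, 3, 6.
Distance 3: reach 10.
The search is exhausted without reaching 4; it lies in a different component.

No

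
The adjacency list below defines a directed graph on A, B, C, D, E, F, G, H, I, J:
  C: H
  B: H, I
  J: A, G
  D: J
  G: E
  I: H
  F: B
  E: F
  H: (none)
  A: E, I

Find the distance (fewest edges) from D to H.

Distance 0: D.
Distance 1: J.
Distance 2: A, G.
Distance 3: E, I.
Distance 4: F, H — contains H.

4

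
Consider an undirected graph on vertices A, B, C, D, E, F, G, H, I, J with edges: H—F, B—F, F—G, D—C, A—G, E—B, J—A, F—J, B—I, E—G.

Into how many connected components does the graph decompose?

2

From A: component {A, B, E, F, G, H, I, J}.
From C: component {C, D}.
That's 2 components.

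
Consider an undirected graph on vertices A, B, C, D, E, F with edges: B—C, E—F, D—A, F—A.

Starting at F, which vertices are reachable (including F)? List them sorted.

A, D, E, F

Start at F.
Its neighbours: A, E.
Then their neighbours: D.
Nothing further is reachable.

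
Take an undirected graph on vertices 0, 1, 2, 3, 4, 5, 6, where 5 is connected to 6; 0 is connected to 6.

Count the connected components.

5

From 0: component {0, 5, 6}.
From 1: component {1}.
From 2: component {2}.
From 3: component {3}.
From 4: component {4}.
That's 5 components.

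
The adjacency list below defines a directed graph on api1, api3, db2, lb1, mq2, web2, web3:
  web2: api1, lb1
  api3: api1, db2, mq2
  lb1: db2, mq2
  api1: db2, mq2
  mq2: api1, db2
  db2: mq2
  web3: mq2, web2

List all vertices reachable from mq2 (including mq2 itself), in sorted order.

api1, db2, mq2

Start at mq2.
Its neighbours: api1, db2.
Nothing further is reachable.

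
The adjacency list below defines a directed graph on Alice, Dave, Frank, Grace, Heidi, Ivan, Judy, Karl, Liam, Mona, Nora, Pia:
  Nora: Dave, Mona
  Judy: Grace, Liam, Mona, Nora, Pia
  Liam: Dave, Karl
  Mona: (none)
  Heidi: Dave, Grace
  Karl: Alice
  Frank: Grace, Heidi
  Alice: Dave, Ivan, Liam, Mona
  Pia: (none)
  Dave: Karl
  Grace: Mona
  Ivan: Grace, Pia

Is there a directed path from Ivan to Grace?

Yes

Explore from Ivan.
Distance 1: reach Grace, Pia.
Found Grace.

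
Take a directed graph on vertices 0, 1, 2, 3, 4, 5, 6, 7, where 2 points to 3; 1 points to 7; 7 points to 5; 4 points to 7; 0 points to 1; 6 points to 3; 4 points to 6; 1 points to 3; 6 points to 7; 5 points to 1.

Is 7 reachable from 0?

Yes

Explore from 0.
Distance 1: reach 1.
Distance 2: reach 3, 7.
Found 7.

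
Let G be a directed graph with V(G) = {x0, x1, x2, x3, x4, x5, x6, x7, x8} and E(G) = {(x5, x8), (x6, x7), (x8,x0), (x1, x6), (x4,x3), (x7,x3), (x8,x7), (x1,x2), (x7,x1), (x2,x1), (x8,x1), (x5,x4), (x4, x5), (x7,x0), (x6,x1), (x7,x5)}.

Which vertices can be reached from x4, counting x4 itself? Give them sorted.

x0, x1, x2, x3, x4, x5, x6, x7, x8

Start at x4.
Its neighbours: x3, x5.
Then their neighbours: x8.
Then next layer: x0, x1, x7.
Then next layer: x2, x6.
Every vertex is now reached.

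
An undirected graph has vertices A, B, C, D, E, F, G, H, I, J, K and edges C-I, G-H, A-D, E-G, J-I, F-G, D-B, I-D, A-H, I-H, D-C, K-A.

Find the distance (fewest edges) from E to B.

5

Distance 0: E.
Distance 1: G.
Distance 2: F, H.
Distance 3: A, I.
Distance 4: C, D, J, K.
Distance 5: B — contains B.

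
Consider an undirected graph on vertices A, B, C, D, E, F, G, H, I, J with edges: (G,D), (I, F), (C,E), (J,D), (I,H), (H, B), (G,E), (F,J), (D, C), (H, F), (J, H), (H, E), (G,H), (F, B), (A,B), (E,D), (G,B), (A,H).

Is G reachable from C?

Explore from C.
Distance 1: reach D, E.
Distance 2: reach G, H, J.
Found G.

Yes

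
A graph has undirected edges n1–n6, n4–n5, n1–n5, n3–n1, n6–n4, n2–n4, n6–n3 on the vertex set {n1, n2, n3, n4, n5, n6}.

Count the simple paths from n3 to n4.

4

n3–n1–n5–n4
n3–n1–n6–n4
n3–n6–n1–n5–n4
n3–n6–n4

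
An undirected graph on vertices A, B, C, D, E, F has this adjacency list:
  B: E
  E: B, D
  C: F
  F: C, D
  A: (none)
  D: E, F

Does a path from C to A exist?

Explore from C.
Distance 1: reach F.
Distance 2: reach D.
Distance 3: reach E.
Distance 4: reach B.
The search is exhausted without reaching A; it lies in a different component.

No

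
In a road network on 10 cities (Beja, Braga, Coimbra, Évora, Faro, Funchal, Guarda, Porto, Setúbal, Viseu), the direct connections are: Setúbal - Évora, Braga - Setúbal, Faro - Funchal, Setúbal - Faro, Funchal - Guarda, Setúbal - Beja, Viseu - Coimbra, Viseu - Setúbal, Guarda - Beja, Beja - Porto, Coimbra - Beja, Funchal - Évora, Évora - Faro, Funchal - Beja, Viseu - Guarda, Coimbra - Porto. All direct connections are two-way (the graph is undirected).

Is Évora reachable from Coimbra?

Yes

Explore from Coimbra.
Distance 1: reach Beja, Porto, Viseu.
Distance 2: reach Funchal, Guarda, Setúbal.
Distance 3: reach Braga, Évora, Faro.
Found Évora.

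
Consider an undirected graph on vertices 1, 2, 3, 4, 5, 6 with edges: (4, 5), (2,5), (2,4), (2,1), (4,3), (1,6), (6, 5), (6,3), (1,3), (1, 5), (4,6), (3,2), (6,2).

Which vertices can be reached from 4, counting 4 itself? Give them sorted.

1, 2, 3, 4, 5, 6

Start at 4.
Its neighbours: 2, 3, 5, 6.
Then their neighbours: 1.
Every vertex is now reached.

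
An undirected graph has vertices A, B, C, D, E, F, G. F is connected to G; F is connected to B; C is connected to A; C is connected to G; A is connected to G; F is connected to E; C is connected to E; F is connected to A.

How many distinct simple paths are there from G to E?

G–A–C–E
G–A–F–E
G–C–A–F–E
G–C–E
G–F–A–C–E
G–F–E

6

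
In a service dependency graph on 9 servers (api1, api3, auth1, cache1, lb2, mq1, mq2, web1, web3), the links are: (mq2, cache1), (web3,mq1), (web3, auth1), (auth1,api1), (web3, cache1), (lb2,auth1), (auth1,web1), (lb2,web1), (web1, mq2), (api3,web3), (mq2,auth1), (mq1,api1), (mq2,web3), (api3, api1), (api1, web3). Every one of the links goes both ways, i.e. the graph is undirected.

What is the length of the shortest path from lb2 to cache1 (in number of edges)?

3

Distance 0: lb2.
Distance 1: auth1, web1.
Distance 2: api1, mq2, web3.
Distance 3: api3, cache1, mq1 — contains cache1.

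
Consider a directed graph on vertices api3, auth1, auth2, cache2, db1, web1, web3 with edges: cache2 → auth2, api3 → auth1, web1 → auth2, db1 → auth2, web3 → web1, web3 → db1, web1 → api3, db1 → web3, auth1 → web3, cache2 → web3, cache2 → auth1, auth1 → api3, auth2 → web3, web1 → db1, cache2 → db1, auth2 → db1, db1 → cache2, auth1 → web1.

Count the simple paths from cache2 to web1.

7

cache2→auth1→web1
cache2→auth1→web3→web1
cache2→auth2→db1→web3→web1
cache2→auth2→web3→web1
cache2→db1→auth2→web3→web1
cache2→db1→web3→web1
cache2→web3→web1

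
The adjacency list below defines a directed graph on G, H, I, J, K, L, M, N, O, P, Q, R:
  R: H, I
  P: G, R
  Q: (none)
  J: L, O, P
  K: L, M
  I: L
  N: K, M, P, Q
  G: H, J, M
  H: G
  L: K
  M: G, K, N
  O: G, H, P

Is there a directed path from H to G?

Explore from H.
Distance 1: reach G.
Found G.

Yes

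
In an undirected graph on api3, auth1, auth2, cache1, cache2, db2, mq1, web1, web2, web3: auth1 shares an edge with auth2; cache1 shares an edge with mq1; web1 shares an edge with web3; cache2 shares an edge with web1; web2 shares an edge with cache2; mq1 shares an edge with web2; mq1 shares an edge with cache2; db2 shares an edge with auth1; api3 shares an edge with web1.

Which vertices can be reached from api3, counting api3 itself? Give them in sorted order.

api3, cache1, cache2, mq1, web1, web2, web3

Start at api3.
Its neighbours: web1.
Then their neighbours: cache2, web3.
Then next layer: mq1, web2.
Then next layer: cache1.
Nothing further is reachable.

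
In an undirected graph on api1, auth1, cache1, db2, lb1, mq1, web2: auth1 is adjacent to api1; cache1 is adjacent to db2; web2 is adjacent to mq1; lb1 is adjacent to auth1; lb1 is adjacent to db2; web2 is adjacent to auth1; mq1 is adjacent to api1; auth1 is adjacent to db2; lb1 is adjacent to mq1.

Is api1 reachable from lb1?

Yes

Explore from lb1.
Distance 1: reach auth1, db2, mq1.
Distance 2: reach api1, cache1, web2.
Found api1.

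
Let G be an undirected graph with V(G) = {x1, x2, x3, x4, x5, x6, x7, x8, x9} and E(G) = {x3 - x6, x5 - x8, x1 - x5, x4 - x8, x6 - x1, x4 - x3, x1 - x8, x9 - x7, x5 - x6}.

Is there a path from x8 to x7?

No

Explore from x8.
Distance 1: reach x1, x4, x5.
Distance 2: reach x3, x6.
The search is exhausted without reaching x7; it lies in a different component.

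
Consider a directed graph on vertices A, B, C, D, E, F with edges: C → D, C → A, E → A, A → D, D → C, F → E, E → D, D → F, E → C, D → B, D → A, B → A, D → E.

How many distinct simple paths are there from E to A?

7

E→A
E→C→A
E→C→D→A
E→C→D→B→A
E→D→A
E→D→B→A
E→D→C→A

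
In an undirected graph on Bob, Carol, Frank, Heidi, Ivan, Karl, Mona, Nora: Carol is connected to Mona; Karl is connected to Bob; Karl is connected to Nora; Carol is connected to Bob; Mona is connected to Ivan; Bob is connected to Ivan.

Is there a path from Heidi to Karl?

No

Heidi has no edges, so nothing is reachable from it.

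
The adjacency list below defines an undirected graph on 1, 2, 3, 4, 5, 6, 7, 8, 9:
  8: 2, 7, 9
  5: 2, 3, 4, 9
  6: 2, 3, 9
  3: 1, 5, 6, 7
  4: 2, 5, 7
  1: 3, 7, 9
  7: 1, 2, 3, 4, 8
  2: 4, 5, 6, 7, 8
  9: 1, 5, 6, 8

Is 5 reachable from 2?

Yes

Explore from 2.
Distance 1: reach 4, 5, 6, 7, 8.
Found 5.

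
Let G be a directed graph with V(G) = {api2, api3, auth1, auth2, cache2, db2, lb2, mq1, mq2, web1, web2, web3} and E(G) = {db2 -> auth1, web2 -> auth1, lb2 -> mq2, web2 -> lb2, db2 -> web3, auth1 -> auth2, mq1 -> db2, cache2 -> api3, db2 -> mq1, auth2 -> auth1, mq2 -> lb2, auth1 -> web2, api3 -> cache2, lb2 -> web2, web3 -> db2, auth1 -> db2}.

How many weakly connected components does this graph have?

4

From api2: component {api2}.
From api3: component {api3, cache2}.
From auth1: component {auth1, auth2, db2, lb2, mq1, mq2, web2, web3}.
From web1: component {web1}.
That's 4 components.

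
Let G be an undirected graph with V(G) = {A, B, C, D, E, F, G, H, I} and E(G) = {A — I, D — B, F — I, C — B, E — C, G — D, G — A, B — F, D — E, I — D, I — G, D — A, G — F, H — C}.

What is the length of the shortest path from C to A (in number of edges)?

3

Distance 0: C.
Distance 1: B, E, H.
Distance 2: D, F.
Distance 3: A, G, I — contains A.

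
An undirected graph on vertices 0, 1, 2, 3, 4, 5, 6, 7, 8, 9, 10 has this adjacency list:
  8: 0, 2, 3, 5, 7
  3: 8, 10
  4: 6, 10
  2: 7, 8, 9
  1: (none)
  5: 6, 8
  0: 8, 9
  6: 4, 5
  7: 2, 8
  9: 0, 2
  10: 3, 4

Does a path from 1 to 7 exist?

No

1 has no edges, so nothing is reachable from it.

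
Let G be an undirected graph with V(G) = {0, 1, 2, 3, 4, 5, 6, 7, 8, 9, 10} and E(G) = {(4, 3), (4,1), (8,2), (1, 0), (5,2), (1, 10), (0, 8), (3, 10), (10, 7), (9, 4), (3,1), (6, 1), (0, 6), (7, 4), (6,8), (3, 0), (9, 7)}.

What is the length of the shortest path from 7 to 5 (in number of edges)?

Distance 0: 7.
Distance 1: 4, 9, 10.
Distance 2: 1, 3.
Distance 3: 0, 6.
Distance 4: 8.
Distance 5: 2.
Distance 6: 5 — contains 5.

6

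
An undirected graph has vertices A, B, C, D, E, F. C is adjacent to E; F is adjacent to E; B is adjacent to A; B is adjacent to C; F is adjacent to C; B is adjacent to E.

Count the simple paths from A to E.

3

A–B–C–E
A–B–C–F–E
A–B–E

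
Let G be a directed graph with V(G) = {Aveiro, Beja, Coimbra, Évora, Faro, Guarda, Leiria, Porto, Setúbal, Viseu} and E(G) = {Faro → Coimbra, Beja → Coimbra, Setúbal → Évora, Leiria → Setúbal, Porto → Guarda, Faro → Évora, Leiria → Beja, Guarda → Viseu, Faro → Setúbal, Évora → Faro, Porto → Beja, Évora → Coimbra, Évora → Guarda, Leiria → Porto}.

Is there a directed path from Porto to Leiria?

No

Explore from Porto.
Distance 1: reach Beja, Guarda.
Distance 2: reach Coimbra, Viseu.
The search from Porto is exhausted; no directed path reaches Leiria.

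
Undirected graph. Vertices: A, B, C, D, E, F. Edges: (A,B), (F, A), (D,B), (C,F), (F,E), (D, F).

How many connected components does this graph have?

1

From A: component {A, B, C, D, E, F}.
That's 1 component.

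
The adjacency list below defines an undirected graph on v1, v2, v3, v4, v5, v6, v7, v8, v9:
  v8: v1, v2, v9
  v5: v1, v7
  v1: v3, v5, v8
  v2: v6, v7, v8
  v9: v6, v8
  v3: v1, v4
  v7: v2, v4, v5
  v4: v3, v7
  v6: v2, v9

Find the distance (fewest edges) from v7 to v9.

3

Distance 0: v7.
Distance 1: v2, v4, v5.
Distance 2: v1, v3, v6, v8.
Distance 3: v9 — contains v9.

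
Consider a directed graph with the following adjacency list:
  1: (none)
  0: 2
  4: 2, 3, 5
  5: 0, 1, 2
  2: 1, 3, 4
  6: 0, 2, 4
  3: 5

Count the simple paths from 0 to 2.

1

0→2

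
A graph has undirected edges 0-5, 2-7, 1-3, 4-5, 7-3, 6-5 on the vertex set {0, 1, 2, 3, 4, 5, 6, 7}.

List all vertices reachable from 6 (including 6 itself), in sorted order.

Start at 6.
Its neighbours: 5.
Then their neighbours: 0, 4.
Nothing further is reachable.

0, 4, 5, 6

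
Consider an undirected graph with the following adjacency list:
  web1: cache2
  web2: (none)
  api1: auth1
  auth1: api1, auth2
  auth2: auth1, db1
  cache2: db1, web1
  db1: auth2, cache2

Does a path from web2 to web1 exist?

web2 has no edges, so nothing is reachable from it.

No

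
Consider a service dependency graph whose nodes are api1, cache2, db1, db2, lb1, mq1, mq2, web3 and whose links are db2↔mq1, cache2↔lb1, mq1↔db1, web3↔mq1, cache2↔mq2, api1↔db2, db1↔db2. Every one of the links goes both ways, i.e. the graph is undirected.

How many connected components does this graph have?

2

From api1: component {api1, db1, db2, mq1, web3}.
From cache2: component {cache2, lb1, mq2}.
That's 2 components.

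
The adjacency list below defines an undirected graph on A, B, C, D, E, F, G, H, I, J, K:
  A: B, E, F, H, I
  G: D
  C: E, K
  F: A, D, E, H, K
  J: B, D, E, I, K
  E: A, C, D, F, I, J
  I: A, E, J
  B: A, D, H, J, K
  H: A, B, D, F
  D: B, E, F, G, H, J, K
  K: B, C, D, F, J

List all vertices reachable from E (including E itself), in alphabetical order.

A, B, C, D, E, F, G, H, I, J, K

Start at E.
Its neighbours: A, C, D, F, I, J.
Then their neighbours: B, G, H, K.
Every vertex is now reached.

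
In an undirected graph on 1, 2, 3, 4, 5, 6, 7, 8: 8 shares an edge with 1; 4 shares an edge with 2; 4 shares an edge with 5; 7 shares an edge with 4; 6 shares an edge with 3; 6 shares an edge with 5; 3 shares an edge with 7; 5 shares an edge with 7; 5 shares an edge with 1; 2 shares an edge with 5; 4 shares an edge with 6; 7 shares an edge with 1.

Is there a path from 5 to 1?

Yes

Explore from 5.
Distance 1: reach 1, 2, 4, 6, 7.
Found 1.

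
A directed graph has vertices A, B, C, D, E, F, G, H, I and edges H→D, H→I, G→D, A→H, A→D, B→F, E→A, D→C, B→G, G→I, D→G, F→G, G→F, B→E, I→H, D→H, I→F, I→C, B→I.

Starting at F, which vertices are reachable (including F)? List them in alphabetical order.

C, D, F, G, H, I

Start at F.
Its neighbours: G.
Then their neighbours: D, I.
Then next layer: C, H.
Nothing further is reachable.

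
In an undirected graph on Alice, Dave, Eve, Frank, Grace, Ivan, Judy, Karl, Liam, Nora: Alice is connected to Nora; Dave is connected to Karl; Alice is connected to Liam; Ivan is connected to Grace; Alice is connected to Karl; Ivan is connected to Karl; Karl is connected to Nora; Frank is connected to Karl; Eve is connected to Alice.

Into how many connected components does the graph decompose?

From Alice: component {Alice, Dave, Eve, Frank, Grace, Ivan, Karl, Liam, Nora}.
From Judy: component {Judy}.
That's 2 components.

2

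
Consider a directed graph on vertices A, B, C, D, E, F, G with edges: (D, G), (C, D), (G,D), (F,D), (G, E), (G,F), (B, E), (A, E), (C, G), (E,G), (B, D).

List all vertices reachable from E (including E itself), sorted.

D, E, F, G

Start at E.
Its neighbours: G.
Then their neighbours: D, F.
Nothing further is reachable.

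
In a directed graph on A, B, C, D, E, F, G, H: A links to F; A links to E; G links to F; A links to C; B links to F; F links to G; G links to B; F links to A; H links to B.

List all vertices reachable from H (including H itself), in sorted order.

Start at H.
Its neighbours: B.
Then their neighbours: F.
Then next layer: A, G.
Then next layer: C, E.
Nothing further is reachable.

A, B, C, E, F, G, H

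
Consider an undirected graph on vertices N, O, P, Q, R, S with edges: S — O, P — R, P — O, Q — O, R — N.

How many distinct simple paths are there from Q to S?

1

Q–O–S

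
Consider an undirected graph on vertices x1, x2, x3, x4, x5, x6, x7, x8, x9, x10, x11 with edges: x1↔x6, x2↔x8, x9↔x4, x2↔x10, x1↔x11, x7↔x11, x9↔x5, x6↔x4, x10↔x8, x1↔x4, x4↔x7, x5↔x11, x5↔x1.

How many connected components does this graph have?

From x1: component {x1, x4, x5, x6, x7, x9, x11}.
From x2: component {x2, x8, x10}.
From x3: component {x3}.
That's 3 components.

3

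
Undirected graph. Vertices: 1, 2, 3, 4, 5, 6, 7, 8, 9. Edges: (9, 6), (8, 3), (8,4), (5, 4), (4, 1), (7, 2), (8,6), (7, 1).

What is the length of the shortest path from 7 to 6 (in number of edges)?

Distance 0: 7.
Distance 1: 1, 2.
Distance 2: 4.
Distance 3: 5, 8.
Distance 4: 3, 6 — contains 6.

4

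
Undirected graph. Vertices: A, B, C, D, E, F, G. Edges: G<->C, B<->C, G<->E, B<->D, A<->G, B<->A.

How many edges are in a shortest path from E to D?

Distance 0: E.
Distance 1: G.
Distance 2: A, C.
Distance 3: B.
Distance 4: D — contains D.

4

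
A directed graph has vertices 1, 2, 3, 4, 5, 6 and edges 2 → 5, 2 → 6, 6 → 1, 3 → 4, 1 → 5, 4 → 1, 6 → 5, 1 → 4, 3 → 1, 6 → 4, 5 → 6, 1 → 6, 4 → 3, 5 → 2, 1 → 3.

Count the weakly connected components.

From 1: component {1, 2, 3, 4, 5, 6}.
That's 1 component.

1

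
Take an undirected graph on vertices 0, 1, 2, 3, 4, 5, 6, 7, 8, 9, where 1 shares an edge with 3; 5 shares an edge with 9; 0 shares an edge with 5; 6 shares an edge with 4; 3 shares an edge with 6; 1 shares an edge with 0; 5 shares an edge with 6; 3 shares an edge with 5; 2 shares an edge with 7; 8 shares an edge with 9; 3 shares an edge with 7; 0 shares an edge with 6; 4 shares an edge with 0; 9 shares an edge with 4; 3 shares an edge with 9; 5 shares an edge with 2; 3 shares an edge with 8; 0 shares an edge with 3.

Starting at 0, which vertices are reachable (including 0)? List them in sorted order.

Start at 0.
Its neighbours: 1, 3, 4, 5, 6.
Then their neighbours: 2, 7, 8, 9.
Every vertex is now reached.

0, 1, 2, 3, 4, 5, 6, 7, 8, 9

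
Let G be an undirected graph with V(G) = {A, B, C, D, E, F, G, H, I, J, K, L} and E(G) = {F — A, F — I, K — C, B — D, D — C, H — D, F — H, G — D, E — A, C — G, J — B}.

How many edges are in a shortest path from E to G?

5

Distance 0: E.
Distance 1: A.
Distance 2: F.
Distance 3: H, I.
Distance 4: D.
Distance 5: B, C, G — contains G.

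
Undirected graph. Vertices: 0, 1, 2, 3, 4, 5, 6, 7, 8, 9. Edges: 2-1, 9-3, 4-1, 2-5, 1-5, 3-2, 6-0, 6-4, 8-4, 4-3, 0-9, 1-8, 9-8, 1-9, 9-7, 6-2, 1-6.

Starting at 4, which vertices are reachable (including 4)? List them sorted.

Start at 4.
Its neighbours: 1, 3, 6, 8.
Then their neighbours: 0, 2, 5, 9.
Then next layer: 7.
Every vertex is now reached.

0, 1, 2, 3, 4, 5, 6, 7, 8, 9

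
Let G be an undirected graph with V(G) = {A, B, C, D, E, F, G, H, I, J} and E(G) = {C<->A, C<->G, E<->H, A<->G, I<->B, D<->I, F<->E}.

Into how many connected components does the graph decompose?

4

From A: component {A, C, G}.
From B: component {B, D, I}.
From E: component {E, F, H}.
From J: component {J}.
That's 4 components.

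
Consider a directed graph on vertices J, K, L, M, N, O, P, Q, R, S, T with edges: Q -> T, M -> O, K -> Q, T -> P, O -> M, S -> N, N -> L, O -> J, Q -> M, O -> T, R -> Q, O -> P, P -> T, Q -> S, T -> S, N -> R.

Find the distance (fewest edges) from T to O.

Distance 0: T.
Distance 1: P, S.
Distance 2: N.
Distance 3: L, R.
Distance 4: Q.
Distance 5: M.
Distance 6: O — contains O.

6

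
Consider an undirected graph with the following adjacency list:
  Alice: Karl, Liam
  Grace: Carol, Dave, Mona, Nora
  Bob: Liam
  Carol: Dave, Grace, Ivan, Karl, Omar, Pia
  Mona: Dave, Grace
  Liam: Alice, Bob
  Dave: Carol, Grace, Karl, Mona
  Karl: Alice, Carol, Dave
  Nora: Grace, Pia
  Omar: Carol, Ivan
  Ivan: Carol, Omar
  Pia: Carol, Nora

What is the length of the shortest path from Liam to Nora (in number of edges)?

5

Distance 0: Liam.
Distance 1: Alice, Bob.
Distance 2: Karl.
Distance 3: Carol, Dave.
Distance 4: Grace, Ivan, Mona, Omar, Pia.
Distance 5: Nora — contains Nora.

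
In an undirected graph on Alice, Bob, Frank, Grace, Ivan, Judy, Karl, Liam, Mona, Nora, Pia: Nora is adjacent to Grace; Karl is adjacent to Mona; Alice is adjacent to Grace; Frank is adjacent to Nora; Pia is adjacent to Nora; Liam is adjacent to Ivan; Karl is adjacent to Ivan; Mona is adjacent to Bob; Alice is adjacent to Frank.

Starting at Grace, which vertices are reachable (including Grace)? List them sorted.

Start at Grace.
Its neighbours: Alice, Nora.
Then their neighbours: Frank, Pia.
Nothing further is reachable.

Alice, Frank, Grace, Nora, Pia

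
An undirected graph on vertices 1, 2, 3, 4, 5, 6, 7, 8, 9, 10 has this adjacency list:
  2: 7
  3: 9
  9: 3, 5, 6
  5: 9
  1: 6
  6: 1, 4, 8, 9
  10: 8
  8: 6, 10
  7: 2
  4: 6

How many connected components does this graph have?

From 1: component {1, 3, 4, 5, 6, 8, 9, 10}.
From 2: component {2, 7}.
That's 2 components.

2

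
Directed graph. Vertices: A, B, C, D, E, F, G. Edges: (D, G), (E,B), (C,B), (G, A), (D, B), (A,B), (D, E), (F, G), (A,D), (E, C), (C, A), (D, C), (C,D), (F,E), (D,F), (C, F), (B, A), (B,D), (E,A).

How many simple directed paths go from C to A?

17

C→A
C→B→A
C→B→D→E→A
C→B→D→F→E→A
C→B→D→F→G→A
C→B→D→G→A
C→D→B→A
C→D→E→A
... and 9 more.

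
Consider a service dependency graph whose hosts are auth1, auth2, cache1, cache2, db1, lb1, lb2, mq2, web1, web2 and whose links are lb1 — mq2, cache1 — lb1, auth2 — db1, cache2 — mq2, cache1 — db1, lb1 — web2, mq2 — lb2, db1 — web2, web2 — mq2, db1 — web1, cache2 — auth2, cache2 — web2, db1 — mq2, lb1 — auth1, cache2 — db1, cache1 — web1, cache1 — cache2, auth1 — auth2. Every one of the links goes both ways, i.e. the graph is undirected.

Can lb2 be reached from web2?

Explore from web2.
Distance 1: reach cache2, db1, lb1, mq2.
Distance 2: reach auth1, auth2, cache1, lb2, web1.
Found lb2.

Yes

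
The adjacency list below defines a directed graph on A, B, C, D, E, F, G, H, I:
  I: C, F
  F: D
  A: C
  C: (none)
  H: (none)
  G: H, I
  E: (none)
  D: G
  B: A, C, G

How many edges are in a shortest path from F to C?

4

Distance 0: F.
Distance 1: D.
Distance 2: G.
Distance 3: H, I.
Distance 4: C — contains C.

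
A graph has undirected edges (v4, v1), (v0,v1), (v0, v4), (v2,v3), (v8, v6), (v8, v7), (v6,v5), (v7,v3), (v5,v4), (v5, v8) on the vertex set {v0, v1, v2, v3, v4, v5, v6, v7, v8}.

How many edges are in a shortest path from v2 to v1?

Distance 0: v2.
Distance 1: v3.
Distance 2: v7.
Distance 3: v8.
Distance 4: v5, v6.
Distance 5: v4.
Distance 6: v0, v1 — contains v1.

6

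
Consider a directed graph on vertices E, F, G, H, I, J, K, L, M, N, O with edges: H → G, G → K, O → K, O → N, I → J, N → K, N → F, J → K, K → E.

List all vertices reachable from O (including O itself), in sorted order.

Start at O.
Its neighbours: K, N.
Then their neighbours: E, F.
Nothing further is reachable.

E, F, K, N, O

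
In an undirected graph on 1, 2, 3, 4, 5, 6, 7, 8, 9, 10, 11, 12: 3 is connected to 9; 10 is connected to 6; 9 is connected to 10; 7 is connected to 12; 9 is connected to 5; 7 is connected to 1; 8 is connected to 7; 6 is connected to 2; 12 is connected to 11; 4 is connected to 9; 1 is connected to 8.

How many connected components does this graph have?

2

From 1: component {1, 7, 8, 11, 12}.
From 2: component {2, 3, 4, 5, 6, 9, 10}.
That's 2 components.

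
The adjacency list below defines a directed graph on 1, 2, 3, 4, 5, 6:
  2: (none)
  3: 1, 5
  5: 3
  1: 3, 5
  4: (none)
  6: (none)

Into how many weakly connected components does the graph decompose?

4

From 1: component {1, 3, 5}.
From 2: component {2}.
From 4: component {4}.
From 6: component {6}.
That's 4 components.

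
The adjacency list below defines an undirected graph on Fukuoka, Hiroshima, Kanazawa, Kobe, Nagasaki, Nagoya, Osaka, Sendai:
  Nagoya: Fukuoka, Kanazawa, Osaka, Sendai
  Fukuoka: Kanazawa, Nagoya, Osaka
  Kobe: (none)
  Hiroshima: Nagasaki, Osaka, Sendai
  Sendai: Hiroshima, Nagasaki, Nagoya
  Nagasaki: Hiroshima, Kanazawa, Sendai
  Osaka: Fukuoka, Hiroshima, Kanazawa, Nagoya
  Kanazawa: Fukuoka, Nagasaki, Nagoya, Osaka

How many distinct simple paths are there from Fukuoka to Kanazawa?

Fukuoka–Kanazawa
Fukuoka–Nagoya–Kanazawa
Fukuoka–Nagoya–Osaka–Hiroshima–Nagasaki–Kanazawa
Fukuoka–Nagoya–Osaka–Hiroshima–Sendai–Nagasaki–Kanazawa
Fukuoka–Nagoya–Osaka–Kanazawa
Fukuoka–Nagoya–Sendai–Hiroshima–Nagasaki–Kanazawa
Fukuoka–Nagoya–Sendai–Hiroshima–Osaka–Kanazawa
Fukuoka–Nagoya–Sendai–Nagasaki–Hiroshima–Osaka–Kanazawa
... and 9 more.

17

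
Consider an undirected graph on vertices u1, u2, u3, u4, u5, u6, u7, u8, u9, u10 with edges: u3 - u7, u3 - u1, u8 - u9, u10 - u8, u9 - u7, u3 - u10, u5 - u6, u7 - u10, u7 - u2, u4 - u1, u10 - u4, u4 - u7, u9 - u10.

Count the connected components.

2

From u1: component {u1, u2, u3, u4, u7, u8, u9, u10}.
From u5: component {u5, u6}.
That's 2 components.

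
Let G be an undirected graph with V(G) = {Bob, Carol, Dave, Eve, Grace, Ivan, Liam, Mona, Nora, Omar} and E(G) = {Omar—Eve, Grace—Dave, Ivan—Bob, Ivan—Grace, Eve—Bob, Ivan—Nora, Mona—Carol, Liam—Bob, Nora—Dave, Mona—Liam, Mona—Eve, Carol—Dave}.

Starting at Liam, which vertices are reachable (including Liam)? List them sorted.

Bob, Carol, Dave, Eve, Grace, Ivan, Liam, Mona, Nora, Omar

Start at Liam.
Its neighbours: Bob, Mona.
Then their neighbours: Carol, Eve, Ivan.
Then next layer: Dave, Grace, Nora, Omar.
Every vertex is now reached.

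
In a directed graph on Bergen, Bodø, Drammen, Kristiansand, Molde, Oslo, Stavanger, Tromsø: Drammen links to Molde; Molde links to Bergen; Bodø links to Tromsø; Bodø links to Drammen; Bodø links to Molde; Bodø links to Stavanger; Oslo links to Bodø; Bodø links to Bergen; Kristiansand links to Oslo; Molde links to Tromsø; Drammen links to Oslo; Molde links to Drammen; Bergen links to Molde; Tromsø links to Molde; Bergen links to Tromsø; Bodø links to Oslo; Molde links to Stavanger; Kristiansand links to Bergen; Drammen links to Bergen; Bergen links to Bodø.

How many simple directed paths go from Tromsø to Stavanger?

Tromsø→Molde→Bergen→Bodø→Stavanger
Tromsø→Molde→Drammen→Bergen→Bodø→Stavanger
Tromsø→Molde→Drammen→Oslo→Bodø→Stavanger
Tromsø→Molde→Stavanger

4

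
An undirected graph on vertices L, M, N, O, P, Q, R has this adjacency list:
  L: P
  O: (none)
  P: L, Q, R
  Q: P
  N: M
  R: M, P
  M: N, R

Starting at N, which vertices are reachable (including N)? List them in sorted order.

Start at N.
Its neighbours: M.
Then their neighbours: R.
Then next layer: P.
Then next layer: L, Q.
Nothing further is reachable.

L, M, N, P, Q, R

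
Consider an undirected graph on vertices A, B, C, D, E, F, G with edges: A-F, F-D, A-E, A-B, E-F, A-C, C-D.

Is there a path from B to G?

No

Explore from B.
Distance 1: reach A.
Distance 2: reach C, E, F.
Distance 3: reach D.
The search is exhausted without reaching G; it lies in a different component.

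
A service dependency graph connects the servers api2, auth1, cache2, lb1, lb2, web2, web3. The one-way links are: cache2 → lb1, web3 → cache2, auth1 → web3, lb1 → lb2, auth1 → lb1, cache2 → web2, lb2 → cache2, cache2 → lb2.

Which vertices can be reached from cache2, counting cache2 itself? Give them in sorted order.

cache2, lb1, lb2, web2

Start at cache2.
Its neighbours: lb1, lb2, web2.
Nothing further is reachable.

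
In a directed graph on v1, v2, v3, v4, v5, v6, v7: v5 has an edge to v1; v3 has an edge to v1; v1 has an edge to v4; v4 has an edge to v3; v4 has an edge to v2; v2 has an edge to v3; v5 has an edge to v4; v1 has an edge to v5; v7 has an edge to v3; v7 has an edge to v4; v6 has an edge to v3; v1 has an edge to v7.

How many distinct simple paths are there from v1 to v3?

7

v1→v4→v2→v3
v1→v4→v3
v1→v5→v4→v2→v3
v1→v5→v4→v3
v1→v7→v3
v1→v7→v4→v2→v3
v1→v7→v4→v3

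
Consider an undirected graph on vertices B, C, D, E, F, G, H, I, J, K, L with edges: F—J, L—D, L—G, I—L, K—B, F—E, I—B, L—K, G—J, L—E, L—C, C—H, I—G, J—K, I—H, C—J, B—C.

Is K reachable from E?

Explore from E.
Distance 1: reach F, L.
Distance 2: reach C, D, G, I, J, K.
Found K.

Yes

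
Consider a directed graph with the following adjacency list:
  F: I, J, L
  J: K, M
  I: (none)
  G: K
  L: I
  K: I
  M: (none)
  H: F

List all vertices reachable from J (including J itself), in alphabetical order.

Start at J.
Its neighbours: K, M.
Then their neighbours: I.
Nothing further is reachable.

I, J, K, M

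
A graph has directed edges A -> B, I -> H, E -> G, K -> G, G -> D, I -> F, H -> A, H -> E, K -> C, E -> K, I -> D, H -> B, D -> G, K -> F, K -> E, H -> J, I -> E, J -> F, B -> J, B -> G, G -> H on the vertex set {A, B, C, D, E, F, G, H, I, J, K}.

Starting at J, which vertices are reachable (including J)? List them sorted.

F, J

Start at J.
Its neighbours: F.
Nothing further is reachable.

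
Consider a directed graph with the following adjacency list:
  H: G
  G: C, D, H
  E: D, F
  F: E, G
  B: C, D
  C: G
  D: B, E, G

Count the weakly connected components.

From B: component {B, C, D, E, F, G, H}.
That's 1 component.

1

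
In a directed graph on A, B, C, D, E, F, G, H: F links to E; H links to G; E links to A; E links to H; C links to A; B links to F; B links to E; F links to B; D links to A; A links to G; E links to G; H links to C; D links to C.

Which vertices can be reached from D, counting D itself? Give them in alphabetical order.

Start at D.
Its neighbours: A, C.
Then their neighbours: G.
Nothing further is reachable.

A, C, D, G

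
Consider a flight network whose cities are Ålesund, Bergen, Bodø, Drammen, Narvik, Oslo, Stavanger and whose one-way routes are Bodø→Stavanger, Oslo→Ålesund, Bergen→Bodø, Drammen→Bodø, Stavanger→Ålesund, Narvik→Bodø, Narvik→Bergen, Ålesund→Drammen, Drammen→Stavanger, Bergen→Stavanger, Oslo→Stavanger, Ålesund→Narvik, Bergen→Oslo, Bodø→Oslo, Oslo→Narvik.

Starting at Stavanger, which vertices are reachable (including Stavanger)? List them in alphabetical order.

Start at Stavanger.
Its neighbours: Ålesund.
Then their neighbours: Drammen, Narvik.
Then next layer: Bergen, Bodø.
Then next layer: Oslo.
Every vertex is now reached.

Ålesund, Bergen, Bodø, Drammen, Narvik, Oslo, Stavanger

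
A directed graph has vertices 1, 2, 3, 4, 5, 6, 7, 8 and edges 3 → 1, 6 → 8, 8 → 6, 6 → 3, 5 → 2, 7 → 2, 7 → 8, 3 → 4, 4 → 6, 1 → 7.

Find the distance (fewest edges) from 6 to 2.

4

Distance 0: 6.
Distance 1: 3, 8.
Distance 2: 1, 4.
Distance 3: 7.
Distance 4: 2 — contains 2.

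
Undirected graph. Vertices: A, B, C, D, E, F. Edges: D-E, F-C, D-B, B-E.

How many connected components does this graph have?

From A: component {A}.
From B: component {B, D, E}.
From C: component {C, F}.
That's 3 components.

3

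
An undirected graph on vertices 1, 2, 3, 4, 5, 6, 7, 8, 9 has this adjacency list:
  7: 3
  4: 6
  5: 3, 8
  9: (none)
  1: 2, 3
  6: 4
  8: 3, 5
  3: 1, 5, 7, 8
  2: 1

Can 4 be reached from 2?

Explore from 2.
Distance 1: reach 1.
Distance 2: reach 3.
Distance 3: reach 5, 7, 8.
The search is exhausted without reaching 4; it lies in a different component.

No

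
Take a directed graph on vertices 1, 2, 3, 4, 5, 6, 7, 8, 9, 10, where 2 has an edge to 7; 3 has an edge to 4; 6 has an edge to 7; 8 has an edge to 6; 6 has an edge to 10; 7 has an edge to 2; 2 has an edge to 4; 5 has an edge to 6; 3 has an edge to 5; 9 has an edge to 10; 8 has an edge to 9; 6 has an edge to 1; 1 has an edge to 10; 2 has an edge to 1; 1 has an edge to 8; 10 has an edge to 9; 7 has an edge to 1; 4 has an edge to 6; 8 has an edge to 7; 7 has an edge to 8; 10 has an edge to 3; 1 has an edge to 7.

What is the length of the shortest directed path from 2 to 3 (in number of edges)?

3

Distance 0: 2.
Distance 1: 1, 4, 7.
Distance 2: 6, 8, 10.
Distance 3: 3, 9 — contains 3.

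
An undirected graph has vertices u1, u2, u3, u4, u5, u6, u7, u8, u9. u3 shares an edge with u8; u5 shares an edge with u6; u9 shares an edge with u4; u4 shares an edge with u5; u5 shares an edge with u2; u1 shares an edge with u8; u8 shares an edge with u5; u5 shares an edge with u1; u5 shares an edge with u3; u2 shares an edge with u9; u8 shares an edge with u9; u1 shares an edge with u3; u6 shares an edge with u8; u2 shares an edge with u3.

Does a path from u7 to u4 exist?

u7 has no edges, so nothing is reachable from it.

No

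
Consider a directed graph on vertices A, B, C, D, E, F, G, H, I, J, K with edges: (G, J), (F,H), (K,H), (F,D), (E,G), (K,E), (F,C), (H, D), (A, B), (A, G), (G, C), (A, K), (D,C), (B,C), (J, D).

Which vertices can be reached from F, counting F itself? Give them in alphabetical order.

C, D, F, H

Start at F.
Its neighbours: C, D, H.
Nothing further is reachable.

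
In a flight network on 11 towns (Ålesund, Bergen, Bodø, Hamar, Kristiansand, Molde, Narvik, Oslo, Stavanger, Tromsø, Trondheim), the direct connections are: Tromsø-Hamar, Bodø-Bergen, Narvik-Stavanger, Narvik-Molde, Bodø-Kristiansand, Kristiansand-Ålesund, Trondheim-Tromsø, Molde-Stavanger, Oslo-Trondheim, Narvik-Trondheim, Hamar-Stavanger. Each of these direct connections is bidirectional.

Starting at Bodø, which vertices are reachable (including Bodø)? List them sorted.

Ålesund, Bergen, Bodø, Kristiansand

Start at Bodø.
Its neighbours: Bergen, Kristiansand.
Then their neighbours: Ålesund.
Nothing further is reachable.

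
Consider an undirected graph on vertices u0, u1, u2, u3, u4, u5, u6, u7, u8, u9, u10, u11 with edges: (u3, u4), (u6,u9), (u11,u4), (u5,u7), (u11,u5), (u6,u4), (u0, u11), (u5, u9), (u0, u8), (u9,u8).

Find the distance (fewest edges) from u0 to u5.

2

Distance 0: u0.
Distance 1: u8, u11.
Distance 2: u4, u5, u9 — contains u5.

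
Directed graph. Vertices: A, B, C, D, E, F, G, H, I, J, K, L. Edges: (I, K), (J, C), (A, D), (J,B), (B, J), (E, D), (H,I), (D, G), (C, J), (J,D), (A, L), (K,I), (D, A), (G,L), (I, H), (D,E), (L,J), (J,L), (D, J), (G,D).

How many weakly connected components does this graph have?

3

From A: component {A, B, C, D, E, G, J, L}.
From F: component {F}.
From H: component {H, I, K}.
That's 3 components.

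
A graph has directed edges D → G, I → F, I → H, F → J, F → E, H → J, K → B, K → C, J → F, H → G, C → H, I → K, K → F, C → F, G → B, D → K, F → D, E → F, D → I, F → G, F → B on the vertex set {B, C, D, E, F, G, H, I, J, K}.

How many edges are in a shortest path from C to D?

2

Distance 0: C.
Distance 1: F, H.
Distance 2: B, D, E, G, J — contains D.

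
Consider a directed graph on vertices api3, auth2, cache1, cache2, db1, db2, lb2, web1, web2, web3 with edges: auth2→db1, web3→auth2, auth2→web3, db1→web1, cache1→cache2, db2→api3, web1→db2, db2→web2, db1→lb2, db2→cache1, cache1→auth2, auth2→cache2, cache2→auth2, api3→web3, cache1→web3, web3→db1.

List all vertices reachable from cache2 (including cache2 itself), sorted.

api3, auth2, cache1, cache2, db1, db2, lb2, web1, web2, web3

Start at cache2.
Its neighbours: auth2.
Then their neighbours: db1, web3.
Then next layer: lb2, web1.
Then next layer: db2.
Then next layer: api3, cache1, web2.
Every vertex is now reached.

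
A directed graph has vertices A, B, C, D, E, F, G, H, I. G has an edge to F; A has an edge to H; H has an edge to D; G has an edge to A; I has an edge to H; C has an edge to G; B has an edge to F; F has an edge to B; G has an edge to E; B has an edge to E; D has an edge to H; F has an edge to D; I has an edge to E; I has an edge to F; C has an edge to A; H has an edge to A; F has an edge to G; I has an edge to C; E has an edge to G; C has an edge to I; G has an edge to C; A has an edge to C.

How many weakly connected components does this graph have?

From A: component {A, B, C, D, E, F, G, H, I}.
That's 1 component.

1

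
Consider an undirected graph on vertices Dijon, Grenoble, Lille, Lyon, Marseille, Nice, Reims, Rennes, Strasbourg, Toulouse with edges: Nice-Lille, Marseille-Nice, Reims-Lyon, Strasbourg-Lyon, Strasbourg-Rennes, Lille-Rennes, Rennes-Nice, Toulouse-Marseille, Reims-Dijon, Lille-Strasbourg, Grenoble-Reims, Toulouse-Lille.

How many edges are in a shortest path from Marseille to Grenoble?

6

Distance 0: Marseille.
Distance 1: Nice, Toulouse.
Distance 2: Lille, Rennes.
Distance 3: Strasbourg.
Distance 4: Lyon.
Distance 5: Reims.
Distance 6: Dijon, Grenoble — contains Grenoble.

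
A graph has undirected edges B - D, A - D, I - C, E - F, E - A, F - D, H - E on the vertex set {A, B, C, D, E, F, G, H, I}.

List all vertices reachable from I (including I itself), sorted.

C, I

Start at I.
Its neighbours: C.
Nothing further is reachable.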